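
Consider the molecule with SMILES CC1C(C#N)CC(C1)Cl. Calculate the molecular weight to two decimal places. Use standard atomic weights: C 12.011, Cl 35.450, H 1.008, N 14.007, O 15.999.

143.61 g/mol

First, the molecular formula is C7H10ClN (counting implicit H from valence).
  C: 7 × 12.011 = 84.077
  Cl: 1 × 35.450 = 35.450
  H: 10 × 1.008 = 10.080
  N: 1 × 14.007 = 14.007
Sum: 7×12.011 + 1×35.450 + 10×1.008 + 1×14.007 = 143.614 → 143.61 g/mol.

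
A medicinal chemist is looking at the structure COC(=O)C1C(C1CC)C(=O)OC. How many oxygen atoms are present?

4

Scan the SMILES for O atoms (remember two-letter symbols like Cl and Br are single atoms).
Oxygen count: 4.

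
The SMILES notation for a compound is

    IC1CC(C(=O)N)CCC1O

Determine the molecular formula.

C7H12INO2

Walk through each heavy atom and fill implicit hydrogens from standard valence (C 4, N 3, O 2, S 2, halogen 1):
  atom 1: I (halogen, monovalent) → 0 H
  atom 2: C, bond orders sum to 3 (valence 4) → 1 H
  atom 3: C, bond orders sum to 2 (valence 4) → 2 H
  atom 4: C, bond orders sum to 3 (valence 4) → 1 H
  atom 5: C, bond orders sum to 4 (valence 4) → 0 H
  atom 6: O, bond orders sum to 2 (valence 2) → 0 H
  atom 7: N, bond orders sum to 1 (valence 3) → 2 H
  atom 8: C, bond orders sum to 2 (valence 4) → 2 H
  atom 9: C, bond orders sum to 2 (valence 4) → 2 H
  atom 10: C, bond orders sum to 3 (valence 4) → 1 H
  atom 11: O, bond orders sum to 1 (valence 2) → 1 H
Totals → C:7, H:12, I:1, N:1, O:2.
In Hill order: C7H12INO2.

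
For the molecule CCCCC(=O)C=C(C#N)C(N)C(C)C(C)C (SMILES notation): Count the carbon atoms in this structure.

Count every carbon token in the SMILES (each C, including those in ring-closure positions and inside branches).
Carbon count: 14.

14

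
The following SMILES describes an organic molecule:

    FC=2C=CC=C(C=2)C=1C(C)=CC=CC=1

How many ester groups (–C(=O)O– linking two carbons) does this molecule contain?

0

Scan the SMILES for the ester motif — none present.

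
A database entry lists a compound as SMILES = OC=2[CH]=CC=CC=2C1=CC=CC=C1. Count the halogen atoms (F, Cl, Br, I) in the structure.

Scan the SMILES for the halogen motif — none present.
Groups that are present: 1 hydroxyl.

0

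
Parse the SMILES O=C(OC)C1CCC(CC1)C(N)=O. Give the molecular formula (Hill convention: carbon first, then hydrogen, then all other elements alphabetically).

C9H15NO3

Walk through each heavy atom and fill implicit hydrogens from standard valence (C 4, N 3, O 2, S 2, halogen 1):
  atom 1: O, bond orders sum to 2 (valence 2) → 0 H
  atom 2: C, bond orders sum to 4 (valence 4) → 0 H
  atom 3: O, bond orders sum to 2 (valence 2) → 0 H
  atom 4: C, bond orders sum to 1 (valence 4) → 3 H
  atom 5: C, bond orders sum to 3 (valence 4) → 1 H
  atom 6: C, bond orders sum to 2 (valence 4) → 2 H
  atom 7: C, bond orders sum to 2 (valence 4) → 2 H
  atom 8: C, bond orders sum to 3 (valence 4) → 1 H
  atom 9: C, bond orders sum to 2 (valence 4) → 2 H
  atom 10: C, bond orders sum to 2 (valence 4) → 2 H
  atom 11: C, bond orders sum to 4 (valence 4) → 0 H
  atom 12: N, bond orders sum to 1 (valence 3) → 2 H
  atom 13: O, bond orders sum to 2 (valence 2) → 0 H
Totals → C:9, H:15, N:1, O:3.
In Hill order: C9H15NO3.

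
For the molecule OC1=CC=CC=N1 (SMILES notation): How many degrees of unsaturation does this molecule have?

4

Molecular formula: C5H5NO.
DoU = (2C + 2 + N − H − X) / 2, where X is the halogen count and O/S are ignored.
    = (2·5 + 2 + 1 − 5 − 0) / 2 = 8 / 2 = 4.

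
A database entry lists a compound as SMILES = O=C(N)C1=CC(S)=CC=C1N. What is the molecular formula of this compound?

Walk through each heavy atom and fill implicit hydrogens from standard valence (C 4, N 3, O 2, S 2, halogen 1):
  atom 1: O, bond orders sum to 2 (valence 2) → 0 H
  atom 2: C, bond orders sum to 4 (valence 4) → 0 H
  atom 3: N, bond orders sum to 1 (valence 3) → 2 H
  atom 4: C, bond orders sum to 4 (valence 4) → 0 H
  atom 5: C, bond orders sum to 3 (valence 4) → 1 H
  atom 6: C, bond orders sum to 4 (valence 4) → 0 H
  atom 7: S, bond orders sum to 1 (valence 2) → 1 H
  atom 8: C, bond orders sum to 3 (valence 4) → 1 H
  atom 9: C, bond orders sum to 3 (valence 4) → 1 H
  atom 10: C, bond orders sum to 4 (valence 4) → 0 H
  atom 11: N, bond orders sum to 1 (valence 3) → 2 H
Totals → C:7, H:8, N:2, O:1, S:1.
In Hill order: C7H8N2OS.

C7H8N2OS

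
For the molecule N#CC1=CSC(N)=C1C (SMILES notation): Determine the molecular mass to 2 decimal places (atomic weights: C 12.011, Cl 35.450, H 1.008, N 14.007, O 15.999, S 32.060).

First, the molecular formula is C6H6N2S (counting implicit H from valence).
  C: 6 × 12.011 = 72.066
  H: 6 × 1.008 = 6.048
  N: 2 × 14.007 = 28.014
  S: 1 × 32.060 = 32.060
Sum: 6×12.011 + 6×1.008 + 2×14.007 + 1×32.060 = 138.188 → 138.19 g/mol.

138.19 g/mol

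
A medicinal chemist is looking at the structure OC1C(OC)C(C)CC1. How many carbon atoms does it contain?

Count every carbon token in the SMILES (each C, including those in ring-closure positions and inside branches).
Carbon count: 7.

7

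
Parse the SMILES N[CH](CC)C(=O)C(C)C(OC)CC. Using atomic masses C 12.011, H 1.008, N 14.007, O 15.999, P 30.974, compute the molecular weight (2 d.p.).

187.28 g/mol

First, the molecular formula is C10H21NO2 (counting implicit H from valence).
  C: 10 × 12.011 = 120.110
  H: 21 × 1.008 = 21.168
  N: 1 × 14.007 = 14.007
  O: 2 × 15.999 = 31.998
Sum: 10×12.011 + 21×1.008 + 1×14.007 + 2×15.999 = 187.283 → 187.28 g/mol.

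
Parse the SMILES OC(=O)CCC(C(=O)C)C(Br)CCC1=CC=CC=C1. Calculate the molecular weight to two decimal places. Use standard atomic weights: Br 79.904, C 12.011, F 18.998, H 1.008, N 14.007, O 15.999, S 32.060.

327.22 g/mol

First, the molecular formula is C15H19BrO3 (counting implicit H from valence).
  Br: 1 × 79.904 = 79.904
  C: 15 × 12.011 = 180.165
  H: 19 × 1.008 = 19.152
  O: 3 × 15.999 = 47.997
Sum: 1×79.904 + 15×12.011 + 19×1.008 + 3×15.999 = 327.218 → 327.22 g/mol.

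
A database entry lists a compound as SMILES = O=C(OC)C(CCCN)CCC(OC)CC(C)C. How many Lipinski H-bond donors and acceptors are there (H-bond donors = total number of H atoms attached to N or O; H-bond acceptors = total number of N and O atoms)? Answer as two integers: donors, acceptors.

2, 4

Donors: find every N or O and count the H atoms it carries.
  atom 1 (O): bond orders sum to 2 → 0 H
  atom 3 (O): bond orders sum to 2 → 0 H
  atom 9 (N): bond orders sum to 1 → 2 H
  atom 13 (O): bond orders sum to 2 → 0 H
Lipinski HBD = 2.
Acceptors: N atoms = 1, O atoms = 3 → HBA = 4.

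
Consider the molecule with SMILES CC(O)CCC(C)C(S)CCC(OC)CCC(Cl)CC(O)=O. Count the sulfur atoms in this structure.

1

Scan the SMILES for S atoms (remember two-letter symbols like Cl and Br are single atoms).
Sulfur count: 1.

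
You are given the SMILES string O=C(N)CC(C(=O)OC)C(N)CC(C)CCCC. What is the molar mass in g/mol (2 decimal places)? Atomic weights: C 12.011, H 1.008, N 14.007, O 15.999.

258.36 g/mol

First, the molecular formula is C13H26N2O3 (counting implicit H from valence).
  C: 13 × 12.011 = 156.143
  H: 26 × 1.008 = 26.208
  N: 2 × 14.007 = 28.014
  O: 3 × 15.999 = 47.997
Sum: 13×12.011 + 26×1.008 + 2×14.007 + 3×15.999 = 258.362 → 258.36 g/mol.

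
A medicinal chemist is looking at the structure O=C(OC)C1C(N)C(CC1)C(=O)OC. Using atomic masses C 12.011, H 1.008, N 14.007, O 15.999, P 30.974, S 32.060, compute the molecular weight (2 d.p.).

First, the molecular formula is C9H15NO4 (counting implicit H from valence).
  C: 9 × 12.011 = 108.099
  H: 15 × 1.008 = 15.120
  N: 1 × 14.007 = 14.007
  O: 4 × 15.999 = 63.996
Sum: 9×12.011 + 15×1.008 + 1×14.007 + 4×15.999 = 201.222 → 201.22 g/mol.

201.22 g/mol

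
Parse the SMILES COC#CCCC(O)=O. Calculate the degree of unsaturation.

3

Molecular formula: C6H8O3.
DoU = (2C + 2 + N − H − X) / 2, where X is the halogen count and O/S are ignored.
    = (2·6 + 2 + 0 − 8 − 0) / 2 = 6 / 2 = 3.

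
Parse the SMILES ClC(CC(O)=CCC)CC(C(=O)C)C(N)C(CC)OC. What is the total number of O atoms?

3

Scan the SMILES for O atoms (remember two-letter symbols like Cl and Br are single atoms).
Oxygen count: 3.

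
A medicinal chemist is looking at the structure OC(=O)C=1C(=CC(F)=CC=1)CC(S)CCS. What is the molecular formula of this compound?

C11H13FO2S2

Walk through each heavy atom and fill implicit hydrogens from standard valence (C 4, N 3, O 2, S 2, halogen 1):
  atom 1: O, bond orders sum to 1 (valence 2) → 1 H
  atom 2: C, bond orders sum to 4 (valence 4) → 0 H
  atom 3: O, bond orders sum to 2 (valence 2) → 0 H
  atom 4: C, bond orders sum to 4 (valence 4) → 0 H
  atom 5: C, bond orders sum to 4 (valence 4) → 0 H
  atom 6: C, bond orders sum to 3 (valence 4) → 1 H
  atom 7: C, bond orders sum to 4 (valence 4) → 0 H
  atom 8: F (halogen, monovalent) → 0 H
  atom 9: C, bond orders sum to 3 (valence 4) → 1 H
  atom 10: C, bond orders sum to 3 (valence 4) → 1 H
  atom 11: C, bond orders sum to 2 (valence 4) → 2 H
  atom 12: C, bond orders sum to 3 (valence 4) → 1 H
  atom 13: S, bond orders sum to 1 (valence 2) → 1 H
  atom 14: C, bond orders sum to 2 (valence 4) → 2 H
  atom 15: C, bond orders sum to 2 (valence 4) → 2 H
  atom 16: S, bond orders sum to 1 (valence 2) → 1 H
Totals → C:11, H:13, F:1, O:2, S:2.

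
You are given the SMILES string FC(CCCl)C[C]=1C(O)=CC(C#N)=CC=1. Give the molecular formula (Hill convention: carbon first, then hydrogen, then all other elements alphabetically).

C11H11ClFNO

Walk through each heavy atom and fill implicit hydrogens from standard valence (C 4, N 3, O 2, S 2, halogen 1):
  atom 1: F (halogen, monovalent) → 0 H
  atom 2: C, bond orders sum to 3 (valence 4) → 1 H
  atom 3: C, bond orders sum to 2 (valence 4) → 2 H
  atom 4: C, bond orders sum to 2 (valence 4) → 2 H
  atom 5: Cl (halogen, monovalent) → 0 H
  atom 6: C, bond orders sum to 2 (valence 4) → 2 H
  atom 7: C with explicit H count 0
  atom 8: C, bond orders sum to 4 (valence 4) → 0 H
  atom 9: O, bond orders sum to 1 (valence 2) → 1 H
  atom 10: C, bond orders sum to 3 (valence 4) → 1 H
  atom 11: C, bond orders sum to 4 (valence 4) → 0 H
  atom 12: C, bond orders sum to 4 (valence 4) → 0 H
  atom 13: N, bond orders sum to 3 (valence 3) → 0 H
  atom 14: C, bond orders sum to 3 (valence 4) → 1 H
  atom 15: C, bond orders sum to 3 (valence 4) → 1 H
Totals → C:11, H:11, Cl:1, F:1, N:1, O:1.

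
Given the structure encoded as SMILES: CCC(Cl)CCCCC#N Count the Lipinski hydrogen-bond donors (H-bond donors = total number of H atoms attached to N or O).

0

Donors: find every N or O and count the H atoms it carries.
  atom 10 (N): bond orders sum to 3 → 0 H
Lipinski HBD = 0.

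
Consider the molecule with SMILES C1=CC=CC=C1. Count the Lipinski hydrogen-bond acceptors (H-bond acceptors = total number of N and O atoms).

0

N atoms: 0; O atoms: 0.
Lipinski HBA = 0 + 0 = 0.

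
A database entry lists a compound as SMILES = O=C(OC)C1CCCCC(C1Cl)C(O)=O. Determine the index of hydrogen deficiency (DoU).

3

Molecular formula: C10H15ClO4.
DoU = (2C + 2 + N − H − X) / 2, where X is the halogen count and O/S are ignored.
    = (2·10 + 2 + 0 − 15 − 1) / 2 = 6 / 2 = 3.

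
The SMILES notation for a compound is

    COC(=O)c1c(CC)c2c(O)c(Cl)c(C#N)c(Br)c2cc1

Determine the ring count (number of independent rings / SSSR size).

In SMILES, each pair of matching ring-closure digits denotes one ring-closing bond; the number of such bonds equals the number of independent rings.
Ring-closure bonds here: 2.

2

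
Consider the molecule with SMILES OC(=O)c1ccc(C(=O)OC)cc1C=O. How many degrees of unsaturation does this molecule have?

Molecular formula: C10H8O5.
DoU = (2C + 2 + N − H − X) / 2, where X is the halogen count and O/S are ignored.
    = (2·10 + 2 + 0 − 8 − 0) / 2 = 14 / 2 = 7.

7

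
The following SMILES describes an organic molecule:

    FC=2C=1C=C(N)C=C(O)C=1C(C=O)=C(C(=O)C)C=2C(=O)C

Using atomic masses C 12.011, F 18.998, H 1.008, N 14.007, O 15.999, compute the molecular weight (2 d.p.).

289.26 g/mol

First, the molecular formula is C15H12FNO4 (counting implicit H from valence).
  C: 15 × 12.011 = 180.165
  F: 1 × 18.998 = 18.998
  H: 12 × 1.008 = 12.096
  N: 1 × 14.007 = 14.007
  O: 4 × 15.999 = 63.996
Sum: 15×12.011 + 1×18.998 + 12×1.008 + 1×14.007 + 4×15.999 = 289.262 → 289.26 g/mol.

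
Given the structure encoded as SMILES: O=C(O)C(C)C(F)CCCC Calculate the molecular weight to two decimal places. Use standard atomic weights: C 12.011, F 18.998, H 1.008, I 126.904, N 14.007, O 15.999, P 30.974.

162.20 g/mol

First, the molecular formula is C8H15FO2 (counting implicit H from valence).
  C: 8 × 12.011 = 96.088
  F: 1 × 18.998 = 18.998
  H: 15 × 1.008 = 15.120
  O: 2 × 15.999 = 31.998
Sum: 8×12.011 + 1×18.998 + 15×1.008 + 2×15.999 = 162.204 → 162.20 g/mol.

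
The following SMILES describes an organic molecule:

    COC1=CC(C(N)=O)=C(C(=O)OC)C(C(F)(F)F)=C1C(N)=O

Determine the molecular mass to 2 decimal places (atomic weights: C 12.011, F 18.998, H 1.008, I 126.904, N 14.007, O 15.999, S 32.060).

320.22 g/mol

First, the molecular formula is C12H11F3N2O5 (counting implicit H from valence).
  C: 12 × 12.011 = 144.132
  F: 3 × 18.998 = 56.994
  H: 11 × 1.008 = 11.088
  N: 2 × 14.007 = 28.014
  O: 5 × 15.999 = 79.995
Sum: 12×12.011 + 3×18.998 + 11×1.008 + 2×14.007 + 5×15.999 = 320.223 → 320.22 g/mol.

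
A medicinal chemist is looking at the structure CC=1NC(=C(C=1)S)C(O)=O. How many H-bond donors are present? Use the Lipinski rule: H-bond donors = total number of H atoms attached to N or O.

Donors: find every N or O and count the H atoms it carries.
  atom 3 (N): bond orders sum to 2 → 1 H
  atom 9 (O): bond orders sum to 1 → 1 H
  atom 10 (O): bond orders sum to 2 → 0 H
Lipinski HBD = 2.

2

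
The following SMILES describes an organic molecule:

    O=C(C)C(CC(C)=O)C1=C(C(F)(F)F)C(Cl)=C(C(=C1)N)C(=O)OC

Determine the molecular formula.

C15H15ClF3NO4

Walk through each heavy atom and fill implicit hydrogens from standard valence (C 4, N 3, O 2, S 2, halogen 1):
  atom 1: O, bond orders sum to 2 (valence 2) → 0 H
  atom 2: C, bond orders sum to 4 (valence 4) → 0 H
  atom 3: C, bond orders sum to 1 (valence 4) → 3 H
  atom 4: C, bond orders sum to 3 (valence 4) → 1 H
  atom 5: C, bond orders sum to 2 (valence 4) → 2 H
  atom 6: C, bond orders sum to 4 (valence 4) → 0 H
  atom 7: C, bond orders sum to 1 (valence 4) → 3 H
  atom 8: O, bond orders sum to 2 (valence 2) → 0 H
  atom 9: C, bond orders sum to 4 (valence 4) → 0 H
  atom 10: C, bond orders sum to 4 (valence 4) → 0 H
  atom 11: C, bond orders sum to 4 (valence 4) → 0 H
  atom 12: F (halogen, monovalent) → 0 H
  atom 13: F (halogen, monovalent) → 0 H
  atom 14: F (halogen, monovalent) → 0 H
  atom 15: C, bond orders sum to 4 (valence 4) → 0 H
  atom 16: Cl (halogen, monovalent) → 0 H
  atom 17: C, bond orders sum to 4 (valence 4) → 0 H
  atom 18: C, bond orders sum to 4 (valence 4) → 0 H
  atom 19: C, bond orders sum to 3 (valence 4) → 1 H
  atom 20: N, bond orders sum to 1 (valence 3) → 2 H
  atom 21: C, bond orders sum to 4 (valence 4) → 0 H
  atom 22: O, bond orders sum to 2 (valence 2) → 0 H
  atom 23: O, bond orders sum to 2 (valence 2) → 0 H
  atom 24: C, bond orders sum to 1 (valence 4) → 3 H
Totals → C:15, H:15, Cl:1, F:3, N:1, O:4.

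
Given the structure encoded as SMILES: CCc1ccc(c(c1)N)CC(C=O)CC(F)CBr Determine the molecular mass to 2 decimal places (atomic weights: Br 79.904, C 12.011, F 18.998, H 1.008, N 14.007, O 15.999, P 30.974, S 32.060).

First, the molecular formula is C14H19BrFNO (counting implicit H from valence).
  Br: 1 × 79.904 = 79.904
  C: 14 × 12.011 = 168.154
  F: 1 × 18.998 = 18.998
  H: 19 × 1.008 = 19.152
  N: 1 × 14.007 = 14.007
  O: 1 × 15.999 = 15.999
Sum: 1×79.904 + 14×12.011 + 1×18.998 + 19×1.008 + 1×14.007 + 1×15.999 = 316.214 → 316.21 g/mol.

316.21 g/mol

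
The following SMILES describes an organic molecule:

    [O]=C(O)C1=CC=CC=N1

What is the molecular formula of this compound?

C6H5NO2

Walk through each heavy atom and fill implicit hydrogens from standard valence (C 4, N 3, O 2, S 2, halogen 1):
  atom 1: O with explicit H count 0
  atom 2: C, bond orders sum to 4 (valence 4) → 0 H
  atom 3: O, bond orders sum to 1 (valence 2) → 1 H
  atom 4: C, bond orders sum to 4 (valence 4) → 0 H
  atom 5: C, bond orders sum to 3 (valence 4) → 1 H
  atom 6: C, bond orders sum to 3 (valence 4) → 1 H
  atom 7: C, bond orders sum to 3 (valence 4) → 1 H
  atom 8: C, bond orders sum to 3 (valence 4) → 1 H
  atom 9: N, bond orders sum to 3 (valence 3) → 0 H
Totals → C:6, H:5, N:1, O:2.
In Hill order: C6H5NO2.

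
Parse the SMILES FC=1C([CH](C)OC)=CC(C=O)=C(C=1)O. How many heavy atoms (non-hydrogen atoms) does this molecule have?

Every atom symbol written in the SMILES (organic subset) is one heavy atom; implicit H are not written.
Heavy atoms by element → C:10, F:1, O:3.
Total: 14.

14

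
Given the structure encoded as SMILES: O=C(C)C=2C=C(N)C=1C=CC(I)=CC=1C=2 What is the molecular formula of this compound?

Walk through each heavy atom and fill implicit hydrogens from standard valence (C 4, N 3, O 2, S 2, halogen 1):
  atom 1: O, bond orders sum to 2 (valence 2) → 0 H
  atom 2: C, bond orders sum to 4 (valence 4) → 0 H
  atom 3: C, bond orders sum to 1 (valence 4) → 3 H
  atom 4: C, bond orders sum to 4 (valence 4) → 0 H
  atom 5: C, bond orders sum to 3 (valence 4) → 1 H
  atom 6: C, bond orders sum to 4 (valence 4) → 0 H
  atom 7: N, bond orders sum to 1 (valence 3) → 2 H
  atom 8: C, bond orders sum to 4 (valence 4) → 0 H
  atom 9: C, bond orders sum to 3 (valence 4) → 1 H
  atom 10: C, bond orders sum to 3 (valence 4) → 1 H
  atom 11: C, bond orders sum to 4 (valence 4) → 0 H
  atom 12: I (halogen, monovalent) → 0 H
  atom 13: C, bond orders sum to 3 (valence 4) → 1 H
  atom 14: C, bond orders sum to 4 (valence 4) → 0 H
  atom 15: C, bond orders sum to 3 (valence 4) → 1 H
Totals → C:12, H:10, I:1, N:1, O:1.
In Hill order: C12H10INO.

C12H10INO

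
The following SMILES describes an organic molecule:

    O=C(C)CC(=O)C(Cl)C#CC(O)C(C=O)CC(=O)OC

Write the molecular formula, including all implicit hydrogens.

Walk through each heavy atom and fill implicit hydrogens from standard valence (C 4, N 3, O 2, S 2, halogen 1):
  atom 1: O, bond orders sum to 2 (valence 2) → 0 H
  atom 2: C, bond orders sum to 4 (valence 4) → 0 H
  atom 3: C, bond orders sum to 1 (valence 4) → 3 H
  atom 4: C, bond orders sum to 2 (valence 4) → 2 H
  atom 5: C, bond orders sum to 4 (valence 4) → 0 H
  atom 6: O, bond orders sum to 2 (valence 2) → 0 H
  atom 7: C, bond orders sum to 3 (valence 4) → 1 H
  atom 8: Cl (halogen, monovalent) → 0 H
  atom 9: C, bond orders sum to 4 (valence 4) → 0 H
  atom 10: C, bond orders sum to 4 (valence 4) → 0 H
  atom 11: C, bond orders sum to 3 (valence 4) → 1 H
  atom 12: O, bond orders sum to 1 (valence 2) → 1 H
  atom 13: C, bond orders sum to 3 (valence 4) → 1 H
  atom 14: C, bond orders sum to 3 (valence 4) → 1 H
  atom 15: O, bond orders sum to 2 (valence 2) → 0 H
  atom 16: C, bond orders sum to 2 (valence 4) → 2 H
  atom 17: C, bond orders sum to 4 (valence 4) → 0 H
  atom 18: O, bond orders sum to 2 (valence 2) → 0 H
  atom 19: O, bond orders sum to 2 (valence 2) → 0 H
  atom 20: C, bond orders sum to 1 (valence 4) → 3 H
Totals → C:13, H:15, Cl:1, O:6.

C13H15ClO6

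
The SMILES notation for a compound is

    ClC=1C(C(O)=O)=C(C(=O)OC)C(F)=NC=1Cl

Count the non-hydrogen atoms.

Every atom symbol written in the SMILES (organic subset) is one heavy atom; implicit H are not written.
Heavy atoms by element → C:8, Cl:2, F:1, N:1, O:4.
Total: 16.

16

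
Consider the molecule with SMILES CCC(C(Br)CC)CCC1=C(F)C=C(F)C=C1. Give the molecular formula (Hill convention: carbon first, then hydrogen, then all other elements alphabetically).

Walk through each heavy atom and fill implicit hydrogens from standard valence (C 4, N 3, O 2, S 2, halogen 1):
  atom 1: C, bond orders sum to 1 (valence 4) → 3 H
  atom 2: C, bond orders sum to 2 (valence 4) → 2 H
  atom 3: C, bond orders sum to 3 (valence 4) → 1 H
  atom 4: C, bond orders sum to 3 (valence 4) → 1 H
  atom 5: Br (halogen, monovalent) → 0 H
  atom 6: C, bond orders sum to 2 (valence 4) → 2 H
  atom 7: C, bond orders sum to 1 (valence 4) → 3 H
  atom 8: C, bond orders sum to 2 (valence 4) → 2 H
  atom 9: C, bond orders sum to 2 (valence 4) → 2 H
  atom 10: C, bond orders sum to 4 (valence 4) → 0 H
  atom 11: C, bond orders sum to 4 (valence 4) → 0 H
  atom 12: F (halogen, monovalent) → 0 H
  atom 13: C, bond orders sum to 3 (valence 4) → 1 H
  atom 14: C, bond orders sum to 4 (valence 4) → 0 H
  atom 15: F (halogen, monovalent) → 0 H
  atom 16: C, bond orders sum to 3 (valence 4) → 1 H
  atom 17: C, bond orders sum to 3 (valence 4) → 1 H
Totals → C:14, H:19, Br:1, F:2.

C14H19BrF2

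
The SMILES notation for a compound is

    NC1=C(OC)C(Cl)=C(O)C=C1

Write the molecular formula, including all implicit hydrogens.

C7H8ClNO2

Walk through each heavy atom and fill implicit hydrogens from standard valence (C 4, N 3, O 2, S 2, halogen 1):
  atom 1: N, bond orders sum to 1 (valence 3) → 2 H
  atom 2: C, bond orders sum to 4 (valence 4) → 0 H
  atom 3: C, bond orders sum to 4 (valence 4) → 0 H
  atom 4: O, bond orders sum to 2 (valence 2) → 0 H
  atom 5: C, bond orders sum to 1 (valence 4) → 3 H
  atom 6: C, bond orders sum to 4 (valence 4) → 0 H
  atom 7: Cl (halogen, monovalent) → 0 H
  atom 8: C, bond orders sum to 4 (valence 4) → 0 H
  atom 9: O, bond orders sum to 1 (valence 2) → 1 H
  atom 10: C, bond orders sum to 3 (valence 4) → 1 H
  atom 11: C, bond orders sum to 3 (valence 4) → 1 H
Totals → C:7, H:8, Cl:1, N:1, O:2.
In Hill order: C7H8ClNO2.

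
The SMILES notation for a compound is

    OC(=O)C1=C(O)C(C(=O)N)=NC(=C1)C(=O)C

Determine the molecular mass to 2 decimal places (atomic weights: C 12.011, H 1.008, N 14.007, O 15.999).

224.17 g/mol

First, the molecular formula is C9H8N2O5 (counting implicit H from valence).
  C: 9 × 12.011 = 108.099
  H: 8 × 1.008 = 8.064
  N: 2 × 14.007 = 28.014
  O: 5 × 15.999 = 79.995
Sum: 9×12.011 + 8×1.008 + 2×14.007 + 5×15.999 = 224.172 → 224.17 g/mol.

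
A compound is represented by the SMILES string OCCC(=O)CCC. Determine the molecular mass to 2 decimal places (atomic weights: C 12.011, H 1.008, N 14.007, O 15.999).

First, the molecular formula is C6H12O2 (counting implicit H from valence).
  C: 6 × 12.011 = 72.066
  H: 12 × 1.008 = 12.096
  O: 2 × 15.999 = 31.998
Sum: 6×12.011 + 12×1.008 + 2×15.999 = 116.160 → 116.16 g/mol.

116.16 g/mol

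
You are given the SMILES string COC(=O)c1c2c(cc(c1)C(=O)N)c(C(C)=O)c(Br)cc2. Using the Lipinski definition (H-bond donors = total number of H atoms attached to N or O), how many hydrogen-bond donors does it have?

Donors: find every N or O and count the H atoms it carries.
  atom 2 (O): bond orders sum to 2 → 0 H
  atom 4 (O): bond orders sum to 2 → 0 H
  atom 12 (O): bond orders sum to 2 → 0 H
  atom 13 (N): bond orders sum to 1 → 2 H
  atom 17 (O): bond orders sum to 2 → 0 H
Lipinski HBD = 2.

2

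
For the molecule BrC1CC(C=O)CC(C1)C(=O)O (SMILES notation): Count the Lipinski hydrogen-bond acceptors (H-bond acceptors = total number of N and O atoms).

N atoms: 0; O atoms: 3.
Lipinski HBA = 0 + 3 = 3.

3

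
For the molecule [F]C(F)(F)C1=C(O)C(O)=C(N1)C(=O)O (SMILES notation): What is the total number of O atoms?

4

Scan the SMILES for O atoms (remember two-letter symbols like Cl and Br are single atoms).
Oxygen count: 4.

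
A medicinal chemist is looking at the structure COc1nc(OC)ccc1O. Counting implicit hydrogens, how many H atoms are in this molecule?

Walk through each heavy atom and fill implicit hydrogens from standard valence (C 4, N 3, O 2, S 2, halogen 1); for lowercase aromatic atoms, an aromatic c carries 1 H when it has two neighbours and 0 H with three, and aromatic n carries 0 H:
  atom 1: C, bond orders sum to 1 (valence 4) → 3 H
  atom 2: O, bond orders sum to 2 (valence 2) → 0 H
  atom 3: aromatic c, 3 neighbours → 0 H
  atom 4: aromatic n, 2 neighbours → 0 H
  atom 5: aromatic c, 3 neighbours → 0 H
  atom 6: O, bond orders sum to 2 (valence 2) → 0 H
  atom 7: C, bond orders sum to 1 (valence 4) → 3 H
  atom 8: aromatic c, 2 neighbours → 1 H
  atom 9: aromatic c, 2 neighbours → 1 H
  atom 10: aromatic c, 3 neighbours → 0 H
  atom 11: O, bond orders sum to 1 (valence 2) → 1 H
Total hydrogens: 9.

9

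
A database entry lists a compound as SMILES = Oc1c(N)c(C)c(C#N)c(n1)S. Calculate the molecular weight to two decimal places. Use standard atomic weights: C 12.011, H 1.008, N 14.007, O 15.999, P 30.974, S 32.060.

181.21 g/mol

First, the molecular formula is C7H7N3OS (counting implicit H from valence).
  C: 7 × 12.011 = 84.077
  H: 7 × 1.008 = 7.056
  N: 3 × 14.007 = 42.021
  O: 1 × 15.999 = 15.999
  S: 1 × 32.060 = 32.060
Sum: 7×12.011 + 7×1.008 + 3×14.007 + 1×15.999 + 1×32.060 = 181.213 → 181.21 g/mol.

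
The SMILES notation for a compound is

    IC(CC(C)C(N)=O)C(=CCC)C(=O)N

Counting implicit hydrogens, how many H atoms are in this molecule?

Walk through each heavy atom and fill implicit hydrogens from standard valence (C 4, N 3, O 2, S 2, halogen 1):
  atom 1: I (halogen, monovalent) → 0 H
  atom 2: C, bond orders sum to 3 (valence 4) → 1 H
  atom 3: C, bond orders sum to 2 (valence 4) → 2 H
  atom 4: C, bond orders sum to 3 (valence 4) → 1 H
  atom 5: C, bond orders sum to 1 (valence 4) → 3 H
  atom 6: C, bond orders sum to 4 (valence 4) → 0 H
  atom 7: N, bond orders sum to 1 (valence 3) → 2 H
  atom 8: O, bond orders sum to 2 (valence 2) → 0 H
  atom 9: C, bond orders sum to 4 (valence 4) → 0 H
  atom 10: C, bond orders sum to 3 (valence 4) → 1 H
  atom 11: C, bond orders sum to 2 (valence 4) → 2 H
  atom 12: C, bond orders sum to 1 (valence 4) → 3 H
  atom 13: C, bond orders sum to 4 (valence 4) → 0 H
  atom 14: O, bond orders sum to 2 (valence 2) → 0 H
  atom 15: N, bond orders sum to 1 (valence 3) → 2 H
Total hydrogens: 17.

17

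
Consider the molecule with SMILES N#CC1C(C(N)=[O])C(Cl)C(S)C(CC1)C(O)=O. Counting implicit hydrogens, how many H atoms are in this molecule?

Walk through each heavy atom and fill implicit hydrogens from standard valence (C 4, N 3, O 2, S 2, halogen 1):
  atom 1: N, bond orders sum to 3 (valence 3) → 0 H
  atom 2: C, bond orders sum to 4 (valence 4) → 0 H
  atom 3: C, bond orders sum to 3 (valence 4) → 1 H
  atom 4: C, bond orders sum to 3 (valence 4) → 1 H
  atom 5: C, bond orders sum to 4 (valence 4) → 0 H
  atom 6: N, bond orders sum to 1 (valence 3) → 2 H
  atom 7: O with explicit H count 0
  atom 8: C, bond orders sum to 3 (valence 4) → 1 H
  atom 9: Cl (halogen, monovalent) → 0 H
  atom 10: C, bond orders sum to 3 (valence 4) → 1 H
  atom 11: S, bond orders sum to 1 (valence 2) → 1 H
  atom 12: C, bond orders sum to 3 (valence 4) → 1 H
  atom 13: C, bond orders sum to 2 (valence 4) → 2 H
  atom 14: C, bond orders sum to 2 (valence 4) → 2 H
  atom 15: C, bond orders sum to 4 (valence 4) → 0 H
  atom 16: O, bond orders sum to 1 (valence 2) → 1 H
  atom 17: O, bond orders sum to 2 (valence 2) → 0 H
Total hydrogens: 13.

13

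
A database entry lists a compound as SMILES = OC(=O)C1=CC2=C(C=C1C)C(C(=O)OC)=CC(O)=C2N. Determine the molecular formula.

Walk through each heavy atom and fill implicit hydrogens from standard valence (C 4, N 3, O 2, S 2, halogen 1):
  atom 1: O, bond orders sum to 1 (valence 2) → 1 H
  atom 2: C, bond orders sum to 4 (valence 4) → 0 H
  atom 3: O, bond orders sum to 2 (valence 2) → 0 H
  atom 4: C, bond orders sum to 4 (valence 4) → 0 H
  atom 5: C, bond orders sum to 3 (valence 4) → 1 H
  atom 6: C, bond orders sum to 4 (valence 4) → 0 H
  atom 7: C, bond orders sum to 4 (valence 4) → 0 H
  atom 8: C, bond orders sum to 3 (valence 4) → 1 H
  atom 9: C, bond orders sum to 4 (valence 4) → 0 H
  atom 10: C, bond orders sum to 1 (valence 4) → 3 H
  atom 11: C, bond orders sum to 4 (valence 4) → 0 H
  atom 12: C, bond orders sum to 4 (valence 4) → 0 H
  atom 13: O, bond orders sum to 2 (valence 2) → 0 H
  atom 14: O, bond orders sum to 2 (valence 2) → 0 H
  atom 15: C, bond orders sum to 1 (valence 4) → 3 H
  atom 16: C, bond orders sum to 3 (valence 4) → 1 H
  atom 17: C, bond orders sum to 4 (valence 4) → 0 H
  atom 18: O, bond orders sum to 1 (valence 2) → 1 H
  atom 19: C, bond orders sum to 4 (valence 4) → 0 H
  atom 20: N, bond orders sum to 1 (valence 3) → 2 H
Totals → C:14, H:13, N:1, O:5.

C14H13NO5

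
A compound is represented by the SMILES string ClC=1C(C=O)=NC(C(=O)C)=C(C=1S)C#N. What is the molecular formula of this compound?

C9H5ClN2O2S

Walk through each heavy atom and fill implicit hydrogens from standard valence (C 4, N 3, O 2, S 2, halogen 1):
  atom 1: Cl (halogen, monovalent) → 0 H
  atom 2: C, bond orders sum to 4 (valence 4) → 0 H
  atom 3: C, bond orders sum to 4 (valence 4) → 0 H
  atom 4: C, bond orders sum to 3 (valence 4) → 1 H
  atom 5: O, bond orders sum to 2 (valence 2) → 0 H
  atom 6: N, bond orders sum to 3 (valence 3) → 0 H
  atom 7: C, bond orders sum to 4 (valence 4) → 0 H
  atom 8: C, bond orders sum to 4 (valence 4) → 0 H
  atom 9: O, bond orders sum to 2 (valence 2) → 0 H
  atom 10: C, bond orders sum to 1 (valence 4) → 3 H
  atom 11: C, bond orders sum to 4 (valence 4) → 0 H
  atom 12: C, bond orders sum to 4 (valence 4) → 0 H
  atom 13: S, bond orders sum to 1 (valence 2) → 1 H
  atom 14: C, bond orders sum to 4 (valence 4) → 0 H
  atom 15: N, bond orders sum to 3 (valence 3) → 0 H
Totals → C:9, H:5, Cl:1, N:2, O:2, S:1.
In Hill order: C9H5ClN2O2S.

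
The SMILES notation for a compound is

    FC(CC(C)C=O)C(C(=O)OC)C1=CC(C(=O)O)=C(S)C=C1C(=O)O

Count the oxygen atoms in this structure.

Scan the SMILES for O atoms (remember two-letter symbols like Cl and Br are single atoms).
Oxygen count: 7.

7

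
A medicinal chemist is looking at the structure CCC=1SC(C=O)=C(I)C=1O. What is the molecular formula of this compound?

Walk through each heavy atom and fill implicit hydrogens from standard valence (C 4, N 3, O 2, S 2, halogen 1):
  atom 1: C, bond orders sum to 1 (valence 4) → 3 H
  atom 2: C, bond orders sum to 2 (valence 4) → 2 H
  atom 3: C, bond orders sum to 4 (valence 4) → 0 H
  atom 4: S, bond orders sum to 2 (valence 2) → 0 H
  atom 5: C, bond orders sum to 4 (valence 4) → 0 H
  atom 6: C, bond orders sum to 3 (valence 4) → 1 H
  atom 7: O, bond orders sum to 2 (valence 2) → 0 H
  atom 8: C, bond orders sum to 4 (valence 4) → 0 H
  atom 9: I (halogen, monovalent) → 0 H
  atom 10: C, bond orders sum to 4 (valence 4) → 0 H
  atom 11: O, bond orders sum to 1 (valence 2) → 1 H
Totals → C:7, H:7, I:1, O:2, S:1.
In Hill order: C7H7IO2S.

C7H7IO2S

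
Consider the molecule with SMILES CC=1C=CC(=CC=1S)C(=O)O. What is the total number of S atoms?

Scan the SMILES for S atoms (remember two-letter symbols like Cl and Br are single atoms).
Sulfur count: 1.

1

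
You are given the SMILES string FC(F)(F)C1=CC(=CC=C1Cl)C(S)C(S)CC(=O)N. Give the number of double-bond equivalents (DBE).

5

Molecular formula: C11H11ClF3NOS2.
DoU = (2C + 2 + N − H − X) / 2, where X is the halogen count and O/S are ignored.
    = (2·11 + 2 + 1 − 11 − 4) / 2 = 10 / 2 = 5.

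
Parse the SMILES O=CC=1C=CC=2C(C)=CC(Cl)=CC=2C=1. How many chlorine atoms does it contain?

Scan the SMILES for Cl atoms (remember two-letter symbols like Cl and Br are single atoms).
Chlorine count: 1.

1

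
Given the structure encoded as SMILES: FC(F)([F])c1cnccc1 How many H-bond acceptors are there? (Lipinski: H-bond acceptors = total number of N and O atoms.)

N atoms: 1; O atoms: 0.
Lipinski HBA = 1 + 0 = 1.

1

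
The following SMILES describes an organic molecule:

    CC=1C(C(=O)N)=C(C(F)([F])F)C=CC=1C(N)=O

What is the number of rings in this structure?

1

In SMILES, each pair of matching ring-closure digits denotes one ring-closing bond; the number of such bonds equals the number of independent rings.
Ring-closure bonds here: 1.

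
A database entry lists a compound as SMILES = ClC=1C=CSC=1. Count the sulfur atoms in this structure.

1

Scan the SMILES for S atoms (remember two-letter symbols like Cl and Br are single atoms).
Sulfur count: 1.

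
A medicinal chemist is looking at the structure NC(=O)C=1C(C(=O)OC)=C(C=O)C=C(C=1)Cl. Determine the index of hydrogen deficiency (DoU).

7

Degree of unsaturation = (number of rings) + (number of π bonds).
Ring closures in the SMILES: 1.
π bonds: 6 double bonds (each 1 DoU) → 6 DoU from unsaturation.
Total DoU = 1 + 6 = 7.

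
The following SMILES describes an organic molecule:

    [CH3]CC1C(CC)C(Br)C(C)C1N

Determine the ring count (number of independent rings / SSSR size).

In SMILES, each pair of matching ring-closure digits denotes one ring-closing bond; the number of such bonds equals the number of independent rings.
Ring-closure bonds here: 1.

1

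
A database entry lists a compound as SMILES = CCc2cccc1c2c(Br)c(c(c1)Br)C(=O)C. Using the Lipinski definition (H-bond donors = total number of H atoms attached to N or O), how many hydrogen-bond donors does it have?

0

Donors: find every N or O and count the H atoms it carries.
  atom 16 (O): bond orders sum to 2 → 0 H
Lipinski HBD = 0.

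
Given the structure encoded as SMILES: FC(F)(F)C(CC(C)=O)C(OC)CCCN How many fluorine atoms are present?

Scan the SMILES for F atoms (remember two-letter symbols like Cl and Br are single atoms).
Fluorine count: 3.

3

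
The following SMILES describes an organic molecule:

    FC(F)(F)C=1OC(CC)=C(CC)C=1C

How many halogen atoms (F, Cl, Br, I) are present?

3

Halogen atoms appear at heavy-atom positions 1, 3, 4 (3×F).
Halogen count: 3.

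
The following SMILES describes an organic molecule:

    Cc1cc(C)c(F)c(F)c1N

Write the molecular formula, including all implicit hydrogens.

C8H9F2N

Walk through each heavy atom and fill implicit hydrogens from standard valence (C 4, N 3, O 2, S 2, halogen 1); for lowercase aromatic atoms, an aromatic c carries 1 H when it has two neighbours and 0 H with three, and aromatic n carries 0 H:
  atom 1: C, bond orders sum to 1 (valence 4) → 3 H
  atom 2: aromatic c, 3 neighbours → 0 H
  atom 3: aromatic c, 2 neighbours → 1 H
  atom 4: aromatic c, 3 neighbours → 0 H
  atom 5: C, bond orders sum to 1 (valence 4) → 3 H
  atom 6: aromatic c, 3 neighbours → 0 H
  atom 7: F (halogen, monovalent) → 0 H
  atom 8: aromatic c, 3 neighbours → 0 H
  atom 9: F (halogen, monovalent) → 0 H
  atom 10: aromatic c, 3 neighbours → 0 H
  atom 11: N, bond orders sum to 1 (valence 3) → 2 H
Totals → C:8, H:9, F:2, N:1.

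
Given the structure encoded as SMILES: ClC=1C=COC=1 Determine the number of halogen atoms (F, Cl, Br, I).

1

Halogen atoms appear at heavy-atom position 1 (1×Cl).
Halogen count: 1.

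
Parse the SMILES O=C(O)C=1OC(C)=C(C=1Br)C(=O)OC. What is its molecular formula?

C8H7BrO5

Walk through each heavy atom and fill implicit hydrogens from standard valence (C 4, N 3, O 2, S 2, halogen 1):
  atom 1: O, bond orders sum to 2 (valence 2) → 0 H
  atom 2: C, bond orders sum to 4 (valence 4) → 0 H
  atom 3: O, bond orders sum to 1 (valence 2) → 1 H
  atom 4: C, bond orders sum to 4 (valence 4) → 0 H
  atom 5: O, bond orders sum to 2 (valence 2) → 0 H
  atom 6: C, bond orders sum to 4 (valence 4) → 0 H
  atom 7: C, bond orders sum to 1 (valence 4) → 3 H
  atom 8: C, bond orders sum to 4 (valence 4) → 0 H
  atom 9: C, bond orders sum to 4 (valence 4) → 0 H
  atom 10: Br (halogen, monovalent) → 0 H
  atom 11: C, bond orders sum to 4 (valence 4) → 0 H
  atom 12: O, bond orders sum to 2 (valence 2) → 0 H
  atom 13: O, bond orders sum to 2 (valence 2) → 0 H
  atom 14: C, bond orders sum to 1 (valence 4) → 3 H
Totals → C:8, H:7, Br:1, O:5.
In Hill order: C8H7BrO5.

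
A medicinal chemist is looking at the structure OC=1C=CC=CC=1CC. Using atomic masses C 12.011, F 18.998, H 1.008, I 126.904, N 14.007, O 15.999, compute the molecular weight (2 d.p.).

122.17 g/mol

First, the molecular formula is C8H10O (counting implicit H from valence).
  C: 8 × 12.011 = 96.088
  H: 10 × 1.008 = 10.080
  O: 1 × 15.999 = 15.999
Sum: 8×12.011 + 10×1.008 + 1×15.999 = 122.167 → 122.17 g/mol.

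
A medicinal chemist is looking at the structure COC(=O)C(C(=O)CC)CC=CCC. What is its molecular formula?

Walk through each heavy atom and fill implicit hydrogens from standard valence (C 4, N 3, O 2, S 2, halogen 1):
  atom 1: C, bond orders sum to 1 (valence 4) → 3 H
  atom 2: O, bond orders sum to 2 (valence 2) → 0 H
  atom 3: C, bond orders sum to 4 (valence 4) → 0 H
  atom 4: O, bond orders sum to 2 (valence 2) → 0 H
  atom 5: C, bond orders sum to 3 (valence 4) → 1 H
  atom 6: C, bond orders sum to 4 (valence 4) → 0 H
  atom 7: O, bond orders sum to 2 (valence 2) → 0 H
  atom 8: C, bond orders sum to 2 (valence 4) → 2 H
  atom 9: C, bond orders sum to 1 (valence 4) → 3 H
  atom 10: C, bond orders sum to 2 (valence 4) → 2 H
  atom 11: C, bond orders sum to 3 (valence 4) → 1 H
  atom 12: C, bond orders sum to 3 (valence 4) → 1 H
  atom 13: C, bond orders sum to 2 (valence 4) → 2 H
  atom 14: C, bond orders sum to 1 (valence 4) → 3 H
Totals → C:11, H:18, O:3.

C11H18O3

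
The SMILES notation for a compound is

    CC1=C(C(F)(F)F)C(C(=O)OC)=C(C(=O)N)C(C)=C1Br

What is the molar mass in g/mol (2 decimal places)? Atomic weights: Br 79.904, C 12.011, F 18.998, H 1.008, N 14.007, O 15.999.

First, the molecular formula is C12H11BrF3NO3 (counting implicit H from valence).
  Br: 1 × 79.904 = 79.904
  C: 12 × 12.011 = 144.132
  F: 3 × 18.998 = 56.994
  H: 11 × 1.008 = 11.088
  N: 1 × 14.007 = 14.007
  O: 3 × 15.999 = 47.997
Sum: 1×79.904 + 12×12.011 + 3×18.998 + 11×1.008 + 1×14.007 + 3×15.999 = 354.122 → 354.12 g/mol.

354.12 g/mol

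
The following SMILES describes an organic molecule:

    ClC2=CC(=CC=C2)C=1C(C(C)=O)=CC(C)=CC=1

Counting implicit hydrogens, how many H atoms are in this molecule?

13

Walk through each heavy atom and fill implicit hydrogens from standard valence (C 4, N 3, O 2, S 2, halogen 1):
  atom 1: Cl (halogen, monovalent) → 0 H
  atom 2: C, bond orders sum to 4 (valence 4) → 0 H
  atom 3: C, bond orders sum to 3 (valence 4) → 1 H
  atom 4: C, bond orders sum to 4 (valence 4) → 0 H
  atom 5: C, bond orders sum to 3 (valence 4) → 1 H
  atom 6: C, bond orders sum to 3 (valence 4) → 1 H
  atom 7: C, bond orders sum to 3 (valence 4) → 1 H
  atom 8: C, bond orders sum to 4 (valence 4) → 0 H
  atom 9: C, bond orders sum to 4 (valence 4) → 0 H
  atom 10: C, bond orders sum to 4 (valence 4) → 0 H
  atom 11: C, bond orders sum to 1 (valence 4) → 3 H
  atom 12: O, bond orders sum to 2 (valence 2) → 0 H
  atom 13: C, bond orders sum to 3 (valence 4) → 1 H
  atom 14: C, bond orders sum to 4 (valence 4) → 0 H
  atom 15: C, bond orders sum to 1 (valence 4) → 3 H
  atom 16: C, bond orders sum to 3 (valence 4) → 1 H
  atom 17: C, bond orders sum to 3 (valence 4) → 1 H
Total hydrogens: 13.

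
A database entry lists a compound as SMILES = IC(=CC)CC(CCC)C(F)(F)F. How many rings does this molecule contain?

In SMILES, each pair of matching ring-closure digits denotes one ring-closing bond; the number of such bonds equals the number of independent rings.
Ring-closure bonds here: 0.

0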